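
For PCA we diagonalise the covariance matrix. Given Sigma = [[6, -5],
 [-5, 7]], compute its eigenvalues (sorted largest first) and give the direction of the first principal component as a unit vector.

Step 1 — characteristic polynomial of 2×2 Sigma:
  det(Sigma - λI) = λ² - trace · λ + det = 0.
  trace = 6 + 7 = 13, det = 6·7 - (-5)² = 17.
Step 2 — discriminant:
  Δ = trace² - 4·det = 169 - 68 = 101.
Step 3 — eigenvalues:
  λ = (trace ± √Δ)/2 = (13 ± 10.0499)/2,
  λ_1 = 11.5249,  λ_2 = 1.4751.

Step 4 — unit eigenvector for λ_1: solve (Sigma - λ_1 I)v = 0. First row:
  (6 - 11.5249)·v_x + (-5)·v_y = 0, i.e. (-5.5249)·v_x + (-5)·v_y = 0,
  so v ∝ (b, λ_1 - a) = (-5, 5.5249); multiply by -1 so the first entry is positive: u = (5, -5.5249).
  ||u|| = √((5)² + (-5.5249)²) = √(55.5249) ≈ 7.4515,
  v_1 = u/||u|| ≈ (0.671, -0.7415) (||v_1|| = 1).

λ_1 = 11.5249,  λ_2 = 1.4751;  v_1 ≈ (0.671, -0.7415)


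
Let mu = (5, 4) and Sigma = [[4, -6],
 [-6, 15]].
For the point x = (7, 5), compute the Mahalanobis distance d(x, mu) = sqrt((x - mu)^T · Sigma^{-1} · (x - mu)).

Step 1 — centre the observation: (x - mu) = (2, 1).

Step 2 — invert Sigma. det(Sigma) = 4·15 - (-6)² = 24.
  Sigma^{-1} = (1/det) · [[d, -b], [-b, a]] = [[0.625, 0.25],
 [0.25, 0.1667]].

Step 3 — form the quadratic (x - mu)^T · Sigma^{-1} · (x - mu):
  Sigma^{-1} · (x - mu) = (1.5, 0.6667).
  (x - mu)^T · [Sigma^{-1} · (x - mu)] = (2)·(1.5) + (1)·(0.6667) = 3.6667.

Step 4 — take square root: d = √(3.6667) ≈ 1.9149.

d(x, mu) = √(3.6667) ≈ 1.9149


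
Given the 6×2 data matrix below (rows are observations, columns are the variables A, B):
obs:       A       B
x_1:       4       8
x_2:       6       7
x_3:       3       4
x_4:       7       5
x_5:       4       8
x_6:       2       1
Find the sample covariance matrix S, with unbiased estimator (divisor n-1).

Step 1 — column means:
  mean(A) = (4 + 6 + 3 + 7 + 4 + 2) / 6 = 26/6 = 4.3333
  mean(B) = (8 + 7 + 4 + 5 + 8 + 1) / 6 = 33/6 = 5.5

Step 2 — sample covariance S[i,j] = (1/(n-1)) · Σ_k (x_{k,i} - mean_i) · (x_{k,j} - mean_j), with n-1 = 5.
  S[A,A] = ((-0.3333)·(-0.3333) + (1.6667)·(1.6667) + (-1.3333)·(-1.3333) + (2.6667)·(2.6667) + (-0.3333)·(-0.3333) + (-2.3333)·(-2.3333)) / 5 = 17.3333/5 = 3.4667
  S[A,B] = ((-0.3333)·(2.5) + (1.6667)·(1.5) + (-1.3333)·(-1.5) + (2.6667)·(-0.5) + (-0.3333)·(2.5) + (-2.3333)·(-4.5)) / 5 = 12/5 = 2.4
  S[B,B] = ((2.5)·(2.5) + (1.5)·(1.5) + (-1.5)·(-1.5) + (-0.5)·(-0.5) + (2.5)·(2.5) + (-4.5)·(-4.5)) / 5 = 37.5/5 = 7.5

S is symmetric (S[j,i] = S[i,j]). Assembling:

S = [[3.4667, 2.4],
 [2.4, 7.5]]


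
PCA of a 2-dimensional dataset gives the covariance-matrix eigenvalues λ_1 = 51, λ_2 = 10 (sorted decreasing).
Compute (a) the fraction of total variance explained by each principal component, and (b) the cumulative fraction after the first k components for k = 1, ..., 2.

Step 1 — total variance = trace(Sigma) = Σ λ_i = 51 + 10 = 61.

Step 2 — fraction explained by component i = λ_i / Σ λ:
  PC1: 51/61 = 0.8361
  PC2: 10/61 = 0.1639

Step 3 — cumulative fraction after k components = (λ_1 + ... + λ_k) / Σ λ:
  k = 1: 51/61 = 0.8361
  k = 2: (51 + 10)/61 = 61/61 = 1

Summary (fraction, with percent):

explained: PC1 0.8361 (83.61%), PC2 0.1639 (16.39%);  cumulative: 0.8361, 1


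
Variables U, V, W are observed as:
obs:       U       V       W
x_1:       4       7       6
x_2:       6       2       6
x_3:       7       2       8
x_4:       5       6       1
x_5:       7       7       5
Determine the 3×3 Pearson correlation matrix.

Step 1 — column means:
  mean(U) = (4 + 6 + 7 + 5 + 7) / 5 = 29/5 = 5.8
  mean(V) = (7 + 2 + 2 + 6 + 7) / 5 = 24/5 = 4.8
  mean(W) = (6 + 6 + 8 + 1 + 5) / 5 = 26/5 = 5.2

Step 2 — sample variances and covariances s[i,j] = (1/(n-1)) · Σ_k (x_{k,i} - mean_i) · (x_{k,j} - mean_j), with n-1 = 4:
  s[U,U] = ((-1.8)·(-1.8) + (0.2)·(0.2) + (1.2)·(1.2) + (-0.8)·(-0.8) + (1.2)·(1.2)) / 4 = 6.8/4 = 1.7
  s[U,V] = ((-1.8)·(2.2) + (0.2)·(-2.8) + (1.2)·(-2.8) + (-0.8)·(1.2) + (1.2)·(2.2)) / 4 = -6.2/4 = -1.55
  s[U,W] = ((-1.8)·(0.8) + (0.2)·(0.8) + (1.2)·(2.8) + (-0.8)·(-4.2) + (1.2)·(-0.2)) / 4 = 5.2/4 = 1.3
  s[V,V] = ((2.2)·(2.2) + (-2.8)·(-2.8) + (-2.8)·(-2.8) + (1.2)·(1.2) + (2.2)·(2.2)) / 4 = 26.8/4 = 6.7
  s[V,W] = ((2.2)·(0.8) + (-2.8)·(0.8) + (-2.8)·(2.8) + (1.2)·(-4.2) + (2.2)·(-0.2)) / 4 = -13.8/4 = -3.45
  s[W,W] = ((0.8)·(0.8) + (0.8)·(0.8) + (2.8)·(2.8) + (-4.2)·(-4.2) + (-0.2)·(-0.2)) / 4 = 26.8/4 = 6.7
  Sample standard deviations s_i = √(s[i,i]):
  s(U) = √(1.7) = 1.3038
  s(V) = √(6.7) = 2.5884
  s(W) = √(6.7) = 2.5884

Step 3 — r_{ij} = s_{ij} / (s_i · s_j):
  r[U,U] = 1 (diagonal).
  r[U,V] = -1.55 / (1.3038 · 2.5884) = -1.55 / 3.3749 = -0.4593
  r[U,W] = 1.3 / (1.3038 · 2.5884) = 1.3 / 3.3749 = 0.3852
  r[V,V] = 1 (diagonal).
  r[V,W] = -3.45 / (2.5884 · 2.5884) = -3.45 / 6.7 = -0.5149
  r[W,W] = 1 (diagonal).

R is symmetric with unit diagonal. Assembling:

R = [[1, -0.4593, 0.3852],
 [-0.4593, 1, -0.5149],
 [0.3852, -0.5149, 1]]


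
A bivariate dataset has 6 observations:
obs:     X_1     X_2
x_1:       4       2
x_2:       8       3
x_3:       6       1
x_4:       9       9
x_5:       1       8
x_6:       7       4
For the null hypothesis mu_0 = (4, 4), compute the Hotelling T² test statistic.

Step 1 — sample mean vector:
  mean(X_1) = (4 + 8 + 6 + 9 + 1 + 7) / 6 = 35/6 = 5.8333
  mean(X_2) = (2 + 3 + 1 + 9 + 8 + 4) / 6 = 27/6 = 4.5
  x̄ = (5.8333, 4.5),  deviation x̄ - mu_0 = (5.8333, 4.5) - (4, 4) = (1.8333, 0.5).

Step 2 — sample covariance matrix, S[i,j] = (1/(n-1)) · Σ_k (x_{k,i} - mean_i) · (x_{k,j} - mean_j), divisor n-1 = 5:
  S[X_1,X_1] = ((-1.8333)·(-1.8333) + (2.1667)·(2.1667) + (0.1667)·(0.1667) + (3.1667)·(3.1667) + (-4.8333)·(-4.8333) + (1.1667)·(1.1667)) / 5 = 42.8333/5 = 8.5667
  S[X_1,X_2] = ((-1.8333)·(-2.5) + (2.1667)·(-1.5) + (0.1667)·(-3.5) + (3.1667)·(4.5) + (-4.8333)·(3.5) + (1.1667)·(-0.5)) / 5 = -2.5/5 = -0.5
  S[X_2,X_2] = ((-2.5)·(-2.5) + (-1.5)·(-1.5) + (-3.5)·(-3.5) + (4.5)·(4.5) + (3.5)·(3.5) + (-0.5)·(-0.5)) / 5 = 53.5/5 = 10.7
  S = [[8.5667, -0.5],
 [-0.5, 10.7]].

Step 3 — invert S. det(S) = 8.5667·10.7 - (-0.5)² = 91.4133.
  S^{-1} = (1/det) · [[d, -b], [-b, a]] = [[0.1171, 0.0055],
 [0.0055, 0.0937]].

Step 4 — quadratic form (x̄ - mu_0)^T · S^{-1} · (x̄ - mu_0):
  S^{-1} · (x̄ - mu_0) = (0.2173, 0.0569),
  (x̄ - mu_0)^T · [...] = (1.8333)·(0.2173) + (0.5)·(0.0569) = 0.4269.

Step 5 — scale by n: T² = 6 · 0.4269 = 2.5613.

T² ≈ 2.5613


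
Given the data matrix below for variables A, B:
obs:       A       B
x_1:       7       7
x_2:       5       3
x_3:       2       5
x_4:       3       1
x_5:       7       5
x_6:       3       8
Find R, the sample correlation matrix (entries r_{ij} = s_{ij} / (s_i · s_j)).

Step 1 — column means:
  mean(A) = (7 + 5 + 2 + 3 + 7 + 3) / 6 = 27/6 = 4.5
  mean(B) = (7 + 3 + 5 + 1 + 5 + 8) / 6 = 29/6 = 4.8333

Step 2 — sample variances and covariances s[i,j] = (1/(n-1)) · Σ_k (x_{k,i} - mean_i) · (x_{k,j} - mean_j), with n-1 = 5:
  s[A,A] = ((2.5)·(2.5) + (0.5)·(0.5) + (-2.5)·(-2.5) + (-1.5)·(-1.5) + (2.5)·(2.5) + (-1.5)·(-1.5)) / 5 = 23.5/5 = 4.7
  s[A,B] = ((2.5)·(2.1667) + (0.5)·(-1.8333) + (-2.5)·(0.1667) + (-1.5)·(-3.8333) + (2.5)·(0.1667) + (-1.5)·(3.1667)) / 5 = 5.5/5 = 1.1
  s[B,B] = ((2.1667)·(2.1667) + (-1.8333)·(-1.8333) + (0.1667)·(0.1667) + (-3.8333)·(-3.8333) + (0.1667)·(0.1667) + (3.1667)·(3.1667)) / 5 = 32.8333/5 = 6.5667
  Sample standard deviations s_i = √(s[i,i]):
  s(A) = √(4.7) = 2.1679
  s(B) = √(6.5667) = 2.5626

Step 3 — r_{ij} = s_{ij} / (s_i · s_j):
  r[A,A] = 1 (diagonal).
  r[A,B] = 1.1 / (2.1679 · 2.5626) = 1.1 / 5.5555 = 0.198
  r[B,B] = 1 (diagonal).

R is symmetric with unit diagonal. Assembling:

R = [[1, 0.198],
 [0.198, 1]]


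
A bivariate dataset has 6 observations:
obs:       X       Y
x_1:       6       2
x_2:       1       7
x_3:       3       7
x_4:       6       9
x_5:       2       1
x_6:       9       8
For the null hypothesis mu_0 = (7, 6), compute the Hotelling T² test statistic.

Step 1 — sample mean vector:
  mean(X) = (6 + 1 + 3 + 6 + 2 + 9) / 6 = 27/6 = 4.5
  mean(Y) = (2 + 7 + 7 + 9 + 1 + 8) / 6 = 34/6 = 5.6667
  x̄ = (4.5, 5.6667),  deviation x̄ - mu_0 = (4.5, 5.6667) - (7, 6) = (-2.5, -0.3333).

Step 2 — sample covariance matrix, S[i,j] = (1/(n-1)) · Σ_k (x_{k,i} - mean_i) · (x_{k,j} - mean_j), divisor n-1 = 5:
  S[X,X] = ((1.5)·(1.5) + (-3.5)·(-3.5) + (-1.5)·(-1.5) + (1.5)·(1.5) + (-2.5)·(-2.5) + (4.5)·(4.5)) / 5 = 45.5/5 = 9.1
  S[X,Y] = ((1.5)·(-3.6667) + (-3.5)·(1.3333) + (-1.5)·(1.3333) + (1.5)·(3.3333) + (-2.5)·(-4.6667) + (4.5)·(2.3333)) / 5 = 15/5 = 3
  S[Y,Y] = ((-3.6667)·(-3.6667) + (1.3333)·(1.3333) + (1.3333)·(1.3333) + (3.3333)·(3.3333) + (-4.6667)·(-4.6667) + (2.3333)·(2.3333)) / 5 = 55.3333/5 = 11.0667
  S = [[9.1, 3],
 [3, 11.0667]].

Step 3 — invert S. det(S) = 9.1·11.0667 - (3)² = 91.7067.
  S^{-1} = (1/det) · [[d, -b], [-b, a]] = [[0.1207, -0.0327],
 [-0.0327, 0.0992]].

Step 4 — quadratic form (x̄ - mu_0)^T · S^{-1} · (x̄ - mu_0):
  S^{-1} · (x̄ - mu_0) = (-0.2908, 0.0487),
  (x̄ - mu_0)^T · [...] = (-2.5)·(-0.2908) + (-0.3333)·(0.0487) = 0.7107.

Step 5 — scale by n: T² = 6 · 0.7107 = 4.2643.

T² ≈ 4.2643


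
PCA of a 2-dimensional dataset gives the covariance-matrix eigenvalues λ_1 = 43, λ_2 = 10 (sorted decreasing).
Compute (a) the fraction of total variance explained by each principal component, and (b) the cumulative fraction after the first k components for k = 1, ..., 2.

Step 1 — total variance = trace(Sigma) = Σ λ_i = 43 + 10 = 53.

Step 2 — fraction explained by component i = λ_i / Σ λ:
  PC1: 43/53 = 0.8113
  PC2: 10/53 = 0.1887

Step 3 — cumulative fraction after k components = (λ_1 + ... + λ_k) / Σ λ:
  k = 1: 43/53 = 0.8113
  k = 2: (43 + 10)/53 = 53/53 = 1

Summary (fraction, with percent):

explained: PC1 0.8113 (81.13%), PC2 0.1887 (18.87%);  cumulative: 0.8113, 1


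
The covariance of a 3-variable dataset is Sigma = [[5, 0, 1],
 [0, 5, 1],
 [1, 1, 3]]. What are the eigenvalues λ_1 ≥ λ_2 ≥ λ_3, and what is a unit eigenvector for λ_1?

Step 1 — characteristic polynomial p(λ) = det(λI - Sigma) = λ³ - tr·λ² + c_1·λ - det, where tr = trace, c_1 = sum of the principal 2×2 minors, det = det(Sigma):
  tr = 5 + 5 + 3 = 13,
  c_1 = (5·5 - (0)²) + (5·3 - (1)²) + (5·3 - (1)²) = 25 + 14 + 14 = 53,
  det = 5·(5·3 - (1)²) - (0)·((0)·3 - (1)·(1)) + (1)·((0)·(1) - 5·(1)) = 5·(14) - (0)·(-1) + (1)·(-5) = 65.
  So p(λ) = λ³ - 13λ² + 53λ - 65.
Step 2 — look for an integer root (rational root theorem: any rational root is an integer divisor of 65). Testing λ = 5:
  p(5) = 125 - 325 + 265 - 65 = 0  ✓
  Dividing out (λ - 5): p(λ) = (λ - 5)(λ² - 8λ + 13).
Step 3 — remaining eigenvalues from the quadratic λ² - 8λ + 13 = 0:
  Δ = 8² - 4·13 = 64 - 52 = 12,  λ = (8 ± √12)/2 = (8 ± 3.4641)/2 ≈ 5.7321 or 2.2679.
  Sorted: λ_1 = 5.7321,  λ_2 = 5,  λ_3 = 2.2679  (check: sum = 13 = tr ✓).

Step 4 — unit eigenvector for λ_1 ≈ 5.7321: v spans the null space of (Sigma - λ_1 I), whose rows are
  r_1 = (-0.7321, 0, 1),  r_2 = (0, -0.7321, 1),  r_3 = (1, 1, -2.7321).
  v is orthogonal to every row, so take v ∝ r_1 × r_2 = ((0)·(1) - (1)·(-0.7321), (1)·(0) - (-0.7321)·(1), (-0.7321)·(-0.7321) - (0)·(0)) ≈ (0.7321, 0.7321, 0.5359).
  Let u = (0.7321, 0.7321, 0.5359).
  ||u|| = √((0.7321)² + (0.7321)² + (0.5359)²) = √(1.359) ≈ 1.1658,  v_1 = u/||u|| ≈ (0.628, 0.628, 0.4597) (||v_1|| = 1).

λ_1 = 5.7321,  λ_2 = 5,  λ_3 = 2.2679;  v_1 ≈ (0.628, 0.628, 0.4597)


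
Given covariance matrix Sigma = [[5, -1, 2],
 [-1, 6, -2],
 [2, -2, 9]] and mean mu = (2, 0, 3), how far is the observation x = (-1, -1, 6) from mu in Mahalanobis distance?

Step 1 — centre the observation: (x - mu) = (-3, -1, 3).

Step 2 — invert Sigma (cofactor / det for 3×3, or solve directly):
  Sigma^{-1} = [[0.2222, 0.0222, -0.0444],
 [0.0222, 0.1822, 0.0356],
 [-0.0444, 0.0356, 0.1289]].

Step 3 — form the quadratic (x - mu)^T · Sigma^{-1} · (x - mu):
  Sigma^{-1} · (x - mu) = (-0.8222, -0.1422, 0.4844).
  (x - mu)^T · [Sigma^{-1} · (x - mu)] = (-3)·(-0.8222) + (-1)·(-0.1422) + (3)·(0.4844) = 4.0622.

Step 4 — take square root: d = √(4.0622) ≈ 2.0155.

d(x, mu) = √(4.0622) ≈ 2.0155


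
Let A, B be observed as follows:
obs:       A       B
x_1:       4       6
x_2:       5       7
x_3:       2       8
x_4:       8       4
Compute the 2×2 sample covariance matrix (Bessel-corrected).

Step 1 — column means:
  mean(A) = (4 + 5 + 2 + 8) / 4 = 19/4 = 4.75
  mean(B) = (6 + 7 + 8 + 4) / 4 = 25/4 = 6.25

Step 2 — sample covariance S[i,j] = (1/(n-1)) · Σ_k (x_{k,i} - mean_i) · (x_{k,j} - mean_j), with n-1 = 3.
  S[A,A] = ((-0.75)·(-0.75) + (0.25)·(0.25) + (-2.75)·(-2.75) + (3.25)·(3.25)) / 3 = 18.75/3 = 6.25
  S[A,B] = ((-0.75)·(-0.25) + (0.25)·(0.75) + (-2.75)·(1.75) + (3.25)·(-2.25)) / 3 = -11.75/3 = -3.9167
  S[B,B] = ((-0.25)·(-0.25) + (0.75)·(0.75) + (1.75)·(1.75) + (-2.25)·(-2.25)) / 3 = 8.75/3 = 2.9167

S is symmetric (S[j,i] = S[i,j]). Assembling:

S = [[6.25, -3.9167],
 [-3.9167, 2.9167]]


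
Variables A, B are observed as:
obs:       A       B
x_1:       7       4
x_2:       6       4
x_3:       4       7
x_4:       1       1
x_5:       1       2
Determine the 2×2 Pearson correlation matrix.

Step 1 — column means:
  mean(A) = (7 + 6 + 4 + 1 + 1) / 5 = 19/5 = 3.8
  mean(B) = (4 + 4 + 7 + 1 + 2) / 5 = 18/5 = 3.6

Step 2 — sample variances and covariances s[i,j] = (1/(n-1)) · Σ_k (x_{k,i} - mean_i) · (x_{k,j} - mean_j), with n-1 = 4:
  s[A,A] = ((3.2)·(3.2) + (2.2)·(2.2) + (0.2)·(0.2) + (-2.8)·(-2.8) + (-2.8)·(-2.8)) / 4 = 30.8/4 = 7.7
  s[A,B] = ((3.2)·(0.4) + (2.2)·(0.4) + (0.2)·(3.4) + (-2.8)·(-2.6) + (-2.8)·(-1.6)) / 4 = 14.6/4 = 3.65
  s[B,B] = ((0.4)·(0.4) + (0.4)·(0.4) + (3.4)·(3.4) + (-2.6)·(-2.6) + (-1.6)·(-1.6)) / 4 = 21.2/4 = 5.3
  Sample standard deviations s_i = √(s[i,i]):
  s(A) = √(7.7) = 2.7749
  s(B) = √(5.3) = 2.3022

Step 3 — r_{ij} = s_{ij} / (s_i · s_j):
  r[A,A] = 1 (diagonal).
  r[A,B] = 3.65 / (2.7749 · 2.3022) = 3.65 / 6.3883 = 0.5714
  r[B,B] = 1 (diagonal).

R is symmetric with unit diagonal. Assembling:

R = [[1, 0.5714],
 [0.5714, 1]]


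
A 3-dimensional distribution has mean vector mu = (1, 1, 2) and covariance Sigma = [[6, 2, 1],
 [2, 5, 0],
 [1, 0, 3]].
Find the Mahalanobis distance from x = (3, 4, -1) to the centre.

Step 1 — centre the observation: (x - mu) = (2, 3, -3).

Step 2 — invert Sigma (cofactor / det for 3×3, or solve directly):
  Sigma^{-1} = [[0.2055, -0.0822, -0.0685],
 [-0.0822, 0.2329, 0.0274],
 [-0.0685, 0.0274, 0.3562]].

Step 3 — form the quadratic (x - mu)^T · Sigma^{-1} · (x - mu):
  Sigma^{-1} · (x - mu) = (0.3699, 0.4521, -1.1233).
  (x - mu)^T · [Sigma^{-1} · (x - mu)] = (2)·(0.3699) + (3)·(0.4521) + (-3)·(-1.1233) = 5.4658.

Step 4 — take square root: d = √(5.4658) ≈ 2.3379.

d(x, mu) = √(5.4658) ≈ 2.3379


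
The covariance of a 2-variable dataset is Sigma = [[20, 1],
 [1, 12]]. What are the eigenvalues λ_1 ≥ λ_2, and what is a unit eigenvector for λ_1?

Step 1 — characteristic polynomial of 2×2 Sigma:
  det(Sigma - λI) = λ² - trace · λ + det = 0.
  trace = 20 + 12 = 32, det = 20·12 - (1)² = 239.
Step 2 — discriminant:
  Δ = trace² - 4·det = 1024 - 956 = 68.
Step 3 — eigenvalues:
  λ = (trace ± √Δ)/2 = (32 ± 8.2462)/2,
  λ_1 = 20.1231,  λ_2 = 11.8769.

Step 4 — unit eigenvector for λ_1: solve (Sigma - λ_1 I)v = 0. First row:
  (20 - 20.1231)·v_x + (1)·v_y = 0, i.e. (-0.1231)·v_x + (1)·v_y = 0,
  so v ∝ (b, λ_1 - a) = (1, 0.1231) = u.
  ||u|| = √((1)² + (0.1231)²) = √(1.0152) ≈ 1.0075,
  v_1 = u/||u|| ≈ (0.9925, 0.1222) (||v_1|| = 1).

λ_1 = 20.1231,  λ_2 = 11.8769;  v_1 ≈ (0.9925, 0.1222)


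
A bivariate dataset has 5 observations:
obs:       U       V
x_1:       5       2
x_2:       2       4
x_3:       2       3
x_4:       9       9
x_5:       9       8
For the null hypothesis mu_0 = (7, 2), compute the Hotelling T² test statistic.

Step 1 — sample mean vector:
  mean(U) = (5 + 2 + 2 + 9 + 9) / 5 = 27/5 = 5.4
  mean(V) = (2 + 4 + 3 + 9 + 8) / 5 = 26/5 = 5.2
  x̄ = (5.4, 5.2),  deviation x̄ - mu_0 = (5.4, 5.2) - (7, 2) = (-1.6, 3.2).

Step 2 — sample covariance matrix, S[i,j] = (1/(n-1)) · Σ_k (x_{k,i} - mean_i) · (x_{k,j} - mean_j), divisor n-1 = 4:
  S[U,U] = ((-0.4)·(-0.4) + (-3.4)·(-3.4) + (-3.4)·(-3.4) + (3.6)·(3.6) + (3.6)·(3.6)) / 4 = 49.2/4 = 12.3
  S[U,V] = ((-0.4)·(-3.2) + (-3.4)·(-1.2) + (-3.4)·(-2.2) + (3.6)·(3.8) + (3.6)·(2.8)) / 4 = 36.6/4 = 9.15
  S[V,V] = ((-3.2)·(-3.2) + (-1.2)·(-1.2) + (-2.2)·(-2.2) + (3.8)·(3.8) + (2.8)·(2.8)) / 4 = 38.8/4 = 9.7
  S = [[12.3, 9.15],
 [9.15, 9.7]].

Step 3 — invert S. det(S) = 12.3·9.7 - (9.15)² = 35.5875.
  S^{-1} = (1/det) · [[d, -b], [-b, a]] = [[0.2726, -0.2571],
 [-0.2571, 0.3456]].

Step 4 — quadratic form (x̄ - mu_0)^T · S^{-1} · (x̄ - mu_0):
  S^{-1} · (x̄ - mu_0) = (-1.2589, 1.5174),
  (x̄ - mu_0)^T · [...] = (-1.6)·(-1.2589) + (3.2)·(1.5174) = 6.8698.

Step 5 — scale by n: T² = 5 · 6.8698 = 34.3491.

T² ≈ 34.3491


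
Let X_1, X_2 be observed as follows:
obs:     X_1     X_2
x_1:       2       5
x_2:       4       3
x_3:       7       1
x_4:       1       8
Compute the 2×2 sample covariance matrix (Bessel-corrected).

Step 1 — column means:
  mean(X_1) = (2 + 4 + 7 + 1) / 4 = 14/4 = 3.5
  mean(X_2) = (5 + 3 + 1 + 8) / 4 = 17/4 = 4.25

Step 2 — sample covariance S[i,j] = (1/(n-1)) · Σ_k (x_{k,i} - mean_i) · (x_{k,j} - mean_j), with n-1 = 3.
  S[X_1,X_1] = ((-1.5)·(-1.5) + (0.5)·(0.5) + (3.5)·(3.5) + (-2.5)·(-2.5)) / 3 = 21/3 = 7
  S[X_1,X_2] = ((-1.5)·(0.75) + (0.5)·(-1.25) + (3.5)·(-3.25) + (-2.5)·(3.75)) / 3 = -22.5/3 = -7.5
  S[X_2,X_2] = ((0.75)·(0.75) + (-1.25)·(-1.25) + (-3.25)·(-3.25) + (3.75)·(3.75)) / 3 = 26.75/3 = 8.9167

S is symmetric (S[j,i] = S[i,j]). Assembling:

S = [[7, -7.5],
 [-7.5, 8.9167]]


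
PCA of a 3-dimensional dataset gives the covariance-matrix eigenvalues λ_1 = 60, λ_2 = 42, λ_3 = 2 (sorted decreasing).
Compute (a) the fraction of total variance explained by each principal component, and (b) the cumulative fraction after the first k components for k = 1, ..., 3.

Step 1 — total variance = trace(Sigma) = Σ λ_i = 60 + 42 + 2 = 104.

Step 2 — fraction explained by component i = λ_i / Σ λ:
  PC1: 60/104 = 0.5769
  PC2: 42/104 = 0.4038
  PC3: 2/104 = 0.0192

Step 3 — cumulative fraction after k components = (λ_1 + ... + λ_k) / Σ λ:
  k = 1: 60/104 = 0.5769
  k = 2: (60 + 42)/104 = 102/104 = 0.9808
  k = 3: (60 + 42 + 2)/104 = 104/104 = 1

Summary (fraction, with percent):

explained: PC1 0.5769 (57.69%), PC2 0.4038 (40.38%), PC3 0.0192 (1.92%);  cumulative: 0.5769, 0.9808, 1


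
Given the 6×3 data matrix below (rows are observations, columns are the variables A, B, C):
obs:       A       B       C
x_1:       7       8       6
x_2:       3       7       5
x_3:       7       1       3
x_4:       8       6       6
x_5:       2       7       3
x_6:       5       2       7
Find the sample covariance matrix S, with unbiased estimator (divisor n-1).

Step 1 — column means:
  mean(A) = (7 + 3 + 7 + 8 + 2 + 5) / 6 = 32/6 = 5.3333
  mean(B) = (8 + 7 + 1 + 6 + 7 + 2) / 6 = 31/6 = 5.1667
  mean(C) = (6 + 5 + 3 + 6 + 3 + 7) / 6 = 30/6 = 5

Step 2 — sample covariance S[i,j] = (1/(n-1)) · Σ_k (x_{k,i} - mean_i) · (x_{k,j} - mean_j), with n-1 = 5.
  S[A,A] = ((1.6667)·(1.6667) + (-2.3333)·(-2.3333) + (1.6667)·(1.6667) + (2.6667)·(2.6667) + (-3.3333)·(-3.3333) + (-0.3333)·(-0.3333)) / 5 = 29.3333/5 = 5.8667
  S[A,B] = ((1.6667)·(2.8333) + (-2.3333)·(1.8333) + (1.6667)·(-4.1667) + (2.6667)·(0.8333) + (-3.3333)·(1.8333) + (-0.3333)·(-3.1667)) / 5 = -9.3333/5 = -1.8667
  S[A,C] = ((1.6667)·(1) + (-2.3333)·(0) + (1.6667)·(-2) + (2.6667)·(1) + (-3.3333)·(-2) + (-0.3333)·(2)) / 5 = 7/5 = 1.4
  S[B,B] = ((2.8333)·(2.8333) + (1.8333)·(1.8333) + (-4.1667)·(-4.1667) + (0.8333)·(0.8333) + (1.8333)·(1.8333) + (-3.1667)·(-3.1667)) / 5 = 42.8333/5 = 8.5667
  S[B,C] = ((2.8333)·(1) + (1.8333)·(0) + (-4.1667)·(-2) + (0.8333)·(1) + (1.8333)·(-2) + (-3.1667)·(2)) / 5 = 2/5 = 0.4
  S[C,C] = ((1)·(1) + (0)·(0) + (-2)·(-2) + (1)·(1) + (-2)·(-2) + (2)·(2)) / 5 = 14/5 = 2.8

S is symmetric (S[j,i] = S[i,j]). Assembling:

S = [[5.8667, -1.8667, 1.4],
 [-1.8667, 8.5667, 0.4],
 [1.4, 0.4, 2.8]]


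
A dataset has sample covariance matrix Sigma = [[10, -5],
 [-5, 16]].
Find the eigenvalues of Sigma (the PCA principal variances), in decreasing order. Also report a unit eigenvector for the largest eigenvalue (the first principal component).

Step 1 — characteristic polynomial of 2×2 Sigma:
  det(Sigma - λI) = λ² - trace · λ + det = 0.
  trace = 10 + 16 = 26, det = 10·16 - (-5)² = 135.
Step 2 — discriminant:
  Δ = trace² - 4·det = 676 - 540 = 136.
Step 3 — eigenvalues:
  λ = (trace ± √Δ)/2 = (26 ± 11.6619)/2,
  λ_1 = 18.831,  λ_2 = 7.169.

Step 4 — unit eigenvector for λ_1: solve (Sigma - λ_1 I)v = 0. First row:
  (10 - 18.831)·v_x + (-5)·v_y = 0, i.e. (-8.831)·v_x + (-5)·v_y = 0,
  so v ∝ (b, λ_1 - a) = (-5, 8.831); multiply by -1 so the first entry is positive: u = (5, -8.831).
  ||u|| = √((5)² + (-8.831)²) = √(102.9857) ≈ 10.1482,
  v_1 = u/||u|| ≈ (0.4927, -0.8702) (||v_1|| = 1).

λ_1 = 18.831,  λ_2 = 7.169;  v_1 ≈ (0.4927, -0.8702)


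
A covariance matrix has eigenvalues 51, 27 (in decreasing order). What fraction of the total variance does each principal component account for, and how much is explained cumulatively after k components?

Step 1 — total variance = trace(Sigma) = Σ λ_i = 51 + 27 = 78.

Step 2 — fraction explained by component i = λ_i / Σ λ:
  PC1: 51/78 = 0.6538
  PC2: 27/78 = 0.3462

Step 3 — cumulative fraction after k components = (λ_1 + ... + λ_k) / Σ λ:
  k = 1: 51/78 = 0.6538
  k = 2: (51 + 27)/78 = 78/78 = 1

Summary (fraction, with percent):

explained: PC1 0.6538 (65.38%), PC2 0.3462 (34.62%);  cumulative: 0.6538, 1


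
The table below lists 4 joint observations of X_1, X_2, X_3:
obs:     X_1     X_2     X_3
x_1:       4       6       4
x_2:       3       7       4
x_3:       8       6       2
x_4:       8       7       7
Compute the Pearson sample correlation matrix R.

Step 1 — column means:
  mean(X_1) = (4 + 3 + 8 + 8) / 4 = 23/4 = 5.75
  mean(X_2) = (6 + 7 + 6 + 7) / 4 = 26/4 = 6.5
  mean(X_3) = (4 + 4 + 2 + 7) / 4 = 17/4 = 4.25

Step 2 — sample variances and covariances s[i,j] = (1/(n-1)) · Σ_k (x_{k,i} - mean_i) · (x_{k,j} - mean_j), with n-1 = 3:
  s[X_1,X_1] = ((-1.75)·(-1.75) + (-2.75)·(-2.75) + (2.25)·(2.25) + (2.25)·(2.25)) / 3 = 20.75/3 = 6.9167
  s[X_1,X_2] = ((-1.75)·(-0.5) + (-2.75)·(0.5) + (2.25)·(-0.5) + (2.25)·(0.5)) / 3 = -0.5/3 = -0.1667
  s[X_1,X_3] = ((-1.75)·(-0.25) + (-2.75)·(-0.25) + (2.25)·(-2.25) + (2.25)·(2.75)) / 3 = 2.25/3 = 0.75
  s[X_2,X_2] = ((-0.5)·(-0.5) + (0.5)·(0.5) + (-0.5)·(-0.5) + (0.5)·(0.5)) / 3 = 1/3 = 0.3333
  s[X_2,X_3] = ((-0.5)·(-0.25) + (0.5)·(-0.25) + (-0.5)·(-2.25) + (0.5)·(2.75)) / 3 = 2.5/3 = 0.8333
  s[X_3,X_3] = ((-0.25)·(-0.25) + (-0.25)·(-0.25) + (-2.25)·(-2.25) + (2.75)·(2.75)) / 3 = 12.75/3 = 4.25
  Sample standard deviations s_i = √(s[i,i]):
  s(X_1) = √(6.9167) = 2.63
  s(X_2) = √(0.3333) = 0.5774
  s(X_3) = √(4.25) = 2.0616

Step 3 — r_{ij} = s_{ij} / (s_i · s_j):
  r[X_1,X_1] = 1 (diagonal).
  r[X_1,X_2] = -0.1667 / (2.63 · 0.5774) = -0.1667 / 1.5184 = -0.1098
  r[X_1,X_3] = 0.75 / (2.63 · 2.0616) = 0.75 / 5.4218 = 0.1383
  r[X_2,X_2] = 1 (diagonal).
  r[X_2,X_3] = 0.8333 / (0.5774 · 2.0616) = 0.8333 / 1.1902 = 0.7001
  r[X_3,X_3] = 1 (diagonal).

R is symmetric with unit diagonal. Assembling:

R = [[1, -0.1098, 0.1383],
 [-0.1098, 1, 0.7001],
 [0.1383, 0.7001, 1]]


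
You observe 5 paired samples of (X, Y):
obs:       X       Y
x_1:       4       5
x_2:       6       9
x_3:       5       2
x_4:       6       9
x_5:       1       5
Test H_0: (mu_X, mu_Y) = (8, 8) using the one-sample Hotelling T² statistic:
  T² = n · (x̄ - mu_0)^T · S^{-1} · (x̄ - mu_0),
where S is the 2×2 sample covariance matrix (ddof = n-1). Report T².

Step 1 — sample mean vector:
  mean(X) = (4 + 6 + 5 + 6 + 1) / 5 = 22/5 = 4.4
  mean(Y) = (5 + 9 + 2 + 9 + 5) / 5 = 30/5 = 6
  x̄ = (4.4, 6),  deviation x̄ - mu_0 = (4.4, 6) - (8, 8) = (-3.6, -2).

Step 2 — sample covariance matrix, S[i,j] = (1/(n-1)) · Σ_k (x_{k,i} - mean_i) · (x_{k,j} - mean_j), divisor n-1 = 4:
  S[X,X] = ((-0.4)·(-0.4) + (1.6)·(1.6) + (0.6)·(0.6) + (1.6)·(1.6) + (-3.4)·(-3.4)) / 4 = 17.2/4 = 4.3
  S[X,Y] = ((-0.4)·(-1) + (1.6)·(3) + (0.6)·(-4) + (1.6)·(3) + (-3.4)·(-1)) / 4 = 11/4 = 2.75
  S[Y,Y] = ((-1)·(-1) + (3)·(3) + (-4)·(-4) + (3)·(3) + (-1)·(-1)) / 4 = 36/4 = 9
  S = [[4.3, 2.75],
 [2.75, 9]].

Step 3 — invert S. det(S) = 4.3·9 - (2.75)² = 31.1375.
  S^{-1} = (1/det) · [[d, -b], [-b, a]] = [[0.289, -0.0883],
 [-0.0883, 0.1381]].

Step 4 — quadratic form (x̄ - mu_0)^T · S^{-1} · (x̄ - mu_0):
  S^{-1} · (x̄ - mu_0) = (-0.8639, 0.0418),
  (x̄ - mu_0)^T · [...] = (-3.6)·(-0.8639) + (-2)·(0.0418) = 3.0266.

Step 5 — scale by n: T² = 5 · 3.0266 = 15.1329.

T² ≈ 15.1329


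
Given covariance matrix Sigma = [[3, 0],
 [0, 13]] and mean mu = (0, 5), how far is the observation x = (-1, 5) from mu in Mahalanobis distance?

Step 1 — centre the observation: (x - mu) = (-1, 0).

Step 2 — invert Sigma. det(Sigma) = 3·13 - (0)² = 39.
  Sigma^{-1} = (1/det) · [[d, -b], [-b, a]] = [[0.3333, 0],
 [0, 0.0769]].

Step 3 — form the quadratic (x - mu)^T · Sigma^{-1} · (x - mu):
  Sigma^{-1} · (x - mu) = (-0.3333, 0).
  (x - mu)^T · [Sigma^{-1} · (x - mu)] = (-1)·(-0.3333) + (0)·(0) = 0.3333.

Step 4 — take square root: d = √(0.3333) ≈ 0.5774.

d(x, mu) = √(0.3333) ≈ 0.5774


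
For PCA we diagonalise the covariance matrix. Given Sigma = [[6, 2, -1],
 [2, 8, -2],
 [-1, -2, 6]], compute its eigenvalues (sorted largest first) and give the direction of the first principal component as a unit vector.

Step 1 — characteristic polynomial p(λ) = det(λI - Sigma) = λ³ - tr·λ² + c_1·λ - det, where tr = trace, c_1 = sum of the principal 2×2 minors, det = det(Sigma):
  tr = 6 + 8 + 6 = 20,
  c_1 = (6·8 - (2)²) + (6·6 - (-1)²) + (8·6 - (-2)²) = 44 + 35 + 44 = 123,
  det = 6·(8·6 - (-2)²) - (2)·((2)·6 - (-2)·(-1)) + (-1)·((2)·(-2) - 8·(-1)) = 6·(44) - (2)·(10) + (-1)·(4) = 240.
  So p(λ) = λ³ - 20λ² + 123λ - 240.
Step 2 — look for an integer root (rational root theorem: any rational root is an integer divisor of 240). Testing λ = 5:
  p(5) = 125 - 500 + 615 - 240 = 0  ✓
  Dividing out (λ - 5): p(λ) = (λ - 5)(λ² - 15λ + 48).
Step 3 — remaining eigenvalues from the quadratic λ² - 15λ + 48 = 0:
  Δ = 15² - 4·48 = 225 - 192 = 33,  λ = (15 ± √33)/2 = (15 ± 5.7446)/2 ≈ 10.3723 or 4.6277.
  Sorted: λ_1 = 10.3723,  λ_2 = 5,  λ_3 = 4.6277  (check: sum = 20 = tr ✓).

Step 4 — unit eigenvector for λ_1 ≈ 10.3723: v spans the null space of (Sigma - λ_1 I), whose rows are
  r_1 = (-4.3723, 2, -1),  r_2 = (2, -2.3723, -2),  r_3 = (-1, -2, -4.3723).
  v is orthogonal to every row, so take v ∝ r_1 × r_2 = ((2)·(-2) - (-1)·(-2.3723), (-1)·(2) - (-4.3723)·(-2), (-4.3723)·(-2.3723) - (2)·(2)) ≈ (-6.3723, -10.7446, 6.3723).
  Rescale (multiply by -1 so the first nonzero entry is positive): u = (6.3723, 10.7446, -6.3723).
  ||u|| = √((6.3723)² + (10.7446)² + (-6.3723)²) = √(196.6576) ≈ 14.0235,  v_1 = u/||u|| ≈ (0.4544, 0.7662, -0.4544) (||v_1|| = 1).

λ_1 = 10.3723,  λ_2 = 5,  λ_3 = 4.6277;  v_1 ≈ (0.4544, 0.7662, -0.4544)


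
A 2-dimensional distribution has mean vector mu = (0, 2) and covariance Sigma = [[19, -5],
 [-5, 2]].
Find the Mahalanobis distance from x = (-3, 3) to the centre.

Step 1 — centre the observation: (x - mu) = (-3, 1).

Step 2 — invert Sigma. det(Sigma) = 19·2 - (-5)² = 13.
  Sigma^{-1} = (1/det) · [[d, -b], [-b, a]] = [[0.1538, 0.3846],
 [0.3846, 1.4615]].

Step 3 — form the quadratic (x - mu)^T · Sigma^{-1} · (x - mu):
  Sigma^{-1} · (x - mu) = (-0.0769, 0.3077).
  (x - mu)^T · [Sigma^{-1} · (x - mu)] = (-3)·(-0.0769) + (1)·(0.3077) = 0.5385.

Step 4 — take square root: d = √(0.5385) ≈ 0.7338.

d(x, mu) = √(0.5385) ≈ 0.7338


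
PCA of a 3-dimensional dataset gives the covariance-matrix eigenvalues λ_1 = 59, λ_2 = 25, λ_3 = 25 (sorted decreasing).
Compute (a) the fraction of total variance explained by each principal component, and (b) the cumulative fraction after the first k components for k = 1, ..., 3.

Step 1 — total variance = trace(Sigma) = Σ λ_i = 59 + 25 + 25 = 109.

Step 2 — fraction explained by component i = λ_i / Σ λ:
  PC1: 59/109 = 0.5413
  PC2: 25/109 = 0.2294
  PC3: 25/109 = 0.2294

Step 3 — cumulative fraction after k components = (λ_1 + ... + λ_k) / Σ λ:
  k = 1: 59/109 = 0.5413
  k = 2: (59 + 25)/109 = 84/109 = 0.7706
  k = 3: (59 + 25 + 25)/109 = 109/109 = 1

Summary (fraction, with percent):

explained: PC1 0.5413 (54.13%), PC2 0.2294 (22.94%), PC3 0.2294 (22.94%);  cumulative: 0.5413, 0.7706, 1


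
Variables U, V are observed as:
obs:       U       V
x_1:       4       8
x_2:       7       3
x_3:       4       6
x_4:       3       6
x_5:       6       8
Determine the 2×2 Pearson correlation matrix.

Step 1 — column means:
  mean(U) = (4 + 7 + 4 + 3 + 6) / 5 = 24/5 = 4.8
  mean(V) = (8 + 3 + 6 + 6 + 8) / 5 = 31/5 = 6.2

Step 2 — sample variances and covariances s[i,j] = (1/(n-1)) · Σ_k (x_{k,i} - mean_i) · (x_{k,j} - mean_j), with n-1 = 4:
  s[U,U] = ((-0.8)·(-0.8) + (2.2)·(2.2) + (-0.8)·(-0.8) + (-1.8)·(-1.8) + (1.2)·(1.2)) / 4 = 10.8/4 = 2.7
  s[U,V] = ((-0.8)·(1.8) + (2.2)·(-3.2) + (-0.8)·(-0.2) + (-1.8)·(-0.2) + (1.2)·(1.8)) / 4 = -5.8/4 = -1.45
  s[V,V] = ((1.8)·(1.8) + (-3.2)·(-3.2) + (-0.2)·(-0.2) + (-0.2)·(-0.2) + (1.8)·(1.8)) / 4 = 16.8/4 = 4.2
  Sample standard deviations s_i = √(s[i,i]):
  s(U) = √(2.7) = 1.6432
  s(V) = √(4.2) = 2.0494

Step 3 — r_{ij} = s_{ij} / (s_i · s_j):
  r[U,U] = 1 (diagonal).
  r[U,V] = -1.45 / (1.6432 · 2.0494) = -1.45 / 3.3675 = -0.4306
  r[V,V] = 1 (diagonal).

R is symmetric with unit diagonal. Assembling:

R = [[1, -0.4306],
 [-0.4306, 1]]


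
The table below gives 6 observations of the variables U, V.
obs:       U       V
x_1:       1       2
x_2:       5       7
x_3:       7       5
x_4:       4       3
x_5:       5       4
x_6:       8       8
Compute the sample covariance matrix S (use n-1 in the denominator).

Step 1 — column means:
  mean(U) = (1 + 5 + 7 + 4 + 5 + 8) / 6 = 30/6 = 5
  mean(V) = (2 + 7 + 5 + 3 + 4 + 8) / 6 = 29/6 = 4.8333

Step 2 — sample covariance S[i,j] = (1/(n-1)) · Σ_k (x_{k,i} - mean_i) · (x_{k,j} - mean_j), with n-1 = 5.
  S[U,U] = ((-4)·(-4) + (0)·(0) + (2)·(2) + (-1)·(-1) + (0)·(0) + (3)·(3)) / 5 = 30/5 = 6
  S[U,V] = ((-4)·(-2.8333) + (0)·(2.1667) + (2)·(0.1667) + (-1)·(-1.8333) + (0)·(-0.8333) + (3)·(3.1667)) / 5 = 23/5 = 4.6
  S[V,V] = ((-2.8333)·(-2.8333) + (2.1667)·(2.1667) + (0.1667)·(0.1667) + (-1.8333)·(-1.8333) + (-0.8333)·(-0.8333) + (3.1667)·(3.1667)) / 5 = 26.8333/5 = 5.3667

S is symmetric (S[j,i] = S[i,j]). Assembling:

S = [[6, 4.6],
 [4.6, 5.3667]]


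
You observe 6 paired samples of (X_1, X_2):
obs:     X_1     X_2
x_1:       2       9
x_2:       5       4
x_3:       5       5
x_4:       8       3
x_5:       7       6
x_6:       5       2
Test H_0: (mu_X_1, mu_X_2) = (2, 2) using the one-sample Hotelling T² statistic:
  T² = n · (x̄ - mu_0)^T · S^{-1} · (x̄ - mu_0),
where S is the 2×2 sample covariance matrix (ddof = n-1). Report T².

Step 1 — sample mean vector:
  mean(X_1) = (2 + 5 + 5 + 8 + 7 + 5) / 6 = 32/6 = 5.3333
  mean(X_2) = (9 + 4 + 5 + 3 + 6 + 2) / 6 = 29/6 = 4.8333
  x̄ = (5.3333, 4.8333),  deviation x̄ - mu_0 = (5.3333, 4.8333) - (2, 2) = (3.3333, 2.8333).

Step 2 — sample covariance matrix, S[i,j] = (1/(n-1)) · Σ_k (x_{k,i} - mean_i) · (x_{k,j} - mean_j), divisor n-1 = 5:
  S[X_1,X_1] = ((-3.3333)·(-3.3333) + (-0.3333)·(-0.3333) + (-0.3333)·(-0.3333) + (2.6667)·(2.6667) + (1.6667)·(1.6667) + (-0.3333)·(-0.3333)) / 5 = 21.3333/5 = 4.2667
  S[X_1,X_2] = ((-3.3333)·(4.1667) + (-0.3333)·(-0.8333) + (-0.3333)·(0.1667) + (2.6667)·(-1.8333) + (1.6667)·(1.1667) + (-0.3333)·(-2.8333)) / 5 = -15.6667/5 = -3.1333
  S[X_2,X_2] = ((4.1667)·(4.1667) + (-0.8333)·(-0.8333) + (0.1667)·(0.1667) + (-1.8333)·(-1.8333) + (1.1667)·(1.1667) + (-2.8333)·(-2.8333)) / 5 = 30.8333/5 = 6.1667
  S = [[4.2667, -3.1333],
 [-3.1333, 6.1667]].

Step 3 — invert S. det(S) = 4.2667·6.1667 - (-3.1333)² = 16.4933.
  S^{-1} = (1/det) · [[d, -b], [-b, a]] = [[0.3739, 0.19],
 [0.19, 0.2587]].

Step 4 — quadratic form (x̄ - mu_0)^T · S^{-1} · (x̄ - mu_0):
  S^{-1} · (x̄ - mu_0) = (1.7846, 1.3662),
  (x̄ - mu_0)^T · [...] = (3.3333)·(1.7846) + (2.8333)·(1.3662) = 9.8195.

Step 5 — scale by n: T² = 6 · 9.8195 = 58.9167.

T² ≈ 58.9167


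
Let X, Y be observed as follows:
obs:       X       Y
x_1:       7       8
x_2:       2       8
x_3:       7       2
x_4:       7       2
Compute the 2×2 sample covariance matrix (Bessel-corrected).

Step 1 — column means:
  mean(X) = (7 + 2 + 7 + 7) / 4 = 23/4 = 5.75
  mean(Y) = (8 + 8 + 2 + 2) / 4 = 20/4 = 5

Step 2 — sample covariance S[i,j] = (1/(n-1)) · Σ_k (x_{k,i} - mean_i) · (x_{k,j} - mean_j), with n-1 = 3.
  S[X,X] = ((1.25)·(1.25) + (-3.75)·(-3.75) + (1.25)·(1.25) + (1.25)·(1.25)) / 3 = 18.75/3 = 6.25
  S[X,Y] = ((1.25)·(3) + (-3.75)·(3) + (1.25)·(-3) + (1.25)·(-3)) / 3 = -15/3 = -5
  S[Y,Y] = ((3)·(3) + (3)·(3) + (-3)·(-3) + (-3)·(-3)) / 3 = 36/3 = 12

S is symmetric (S[j,i] = S[i,j]). Assembling:

S = [[6.25, -5],
 [-5, 12]]


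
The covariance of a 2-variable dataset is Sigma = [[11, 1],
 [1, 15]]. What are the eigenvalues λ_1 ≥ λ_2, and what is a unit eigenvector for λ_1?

Step 1 — characteristic polynomial of 2×2 Sigma:
  det(Sigma - λI) = λ² - trace · λ + det = 0.
  trace = 11 + 15 = 26, det = 11·15 - (1)² = 164.
Step 2 — discriminant:
  Δ = trace² - 4·det = 676 - 656 = 20.
Step 3 — eigenvalues:
  λ = (trace ± √Δ)/2 = (26 ± 4.4721)/2,
  λ_1 = 15.2361,  λ_2 = 10.7639.

Step 4 — unit eigenvector for λ_1: solve (Sigma - λ_1 I)v = 0. First row:
  (11 - 15.2361)·v_x + (1)·v_y = 0, i.e. (-4.2361)·v_x + (1)·v_y = 0,
  so v ∝ (b, λ_1 - a) = (1, 4.2361) = u.
  ||u|| = √((1)² + (4.2361)²) = √(18.9443) ≈ 4.3525,
  v_1 = u/||u|| ≈ (0.2298, 0.9732) (||v_1|| = 1).

λ_1 = 15.2361,  λ_2 = 10.7639;  v_1 ≈ (0.2298, 0.9732)


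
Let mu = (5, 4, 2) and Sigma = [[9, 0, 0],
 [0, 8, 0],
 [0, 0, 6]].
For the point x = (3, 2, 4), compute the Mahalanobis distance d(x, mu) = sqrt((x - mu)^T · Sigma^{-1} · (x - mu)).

Step 1 — centre the observation: (x - mu) = (-2, -2, 2).

Step 2 — invert Sigma (cofactor / det for 3×3, or solve directly):
  Sigma^{-1} = [[0.1111, 0, 0],
 [0, 0.125, 0],
 [0, 0, 0.1667]].

Step 3 — form the quadratic (x - mu)^T · Sigma^{-1} · (x - mu):
  Sigma^{-1} · (x - mu) = (-0.2222, -0.25, 0.3333).
  (x - mu)^T · [Sigma^{-1} · (x - mu)] = (-2)·(-0.2222) + (-2)·(-0.25) + (2)·(0.3333) = 1.6111.

Step 4 — take square root: d = √(1.6111) ≈ 1.2693.

d(x, mu) = √(1.6111) ≈ 1.2693


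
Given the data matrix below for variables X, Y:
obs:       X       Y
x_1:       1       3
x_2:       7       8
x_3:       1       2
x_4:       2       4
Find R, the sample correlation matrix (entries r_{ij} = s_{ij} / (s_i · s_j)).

Step 1 — column means:
  mean(X) = (1 + 7 + 1 + 2) / 4 = 11/4 = 2.75
  mean(Y) = (3 + 8 + 2 + 4) / 4 = 17/4 = 4.25

Step 2 — sample variances and covariances s[i,j] = (1/(n-1)) · Σ_k (x_{k,i} - mean_i) · (x_{k,j} - mean_j), with n-1 = 3:
  s[X,X] = ((-1.75)·(-1.75) + (4.25)·(4.25) + (-1.75)·(-1.75) + (-0.75)·(-0.75)) / 3 = 24.75/3 = 8.25
  s[X,Y] = ((-1.75)·(-1.25) + (4.25)·(3.75) + (-1.75)·(-2.25) + (-0.75)·(-0.25)) / 3 = 22.25/3 = 7.4167
  s[Y,Y] = ((-1.25)·(-1.25) + (3.75)·(3.75) + (-2.25)·(-2.25) + (-0.25)·(-0.25)) / 3 = 20.75/3 = 6.9167
  Sample standard deviations s_i = √(s[i,i]):
  s(X) = √(8.25) = 2.8723
  s(Y) = √(6.9167) = 2.63

Step 3 — r_{ij} = s_{ij} / (s_i · s_j):
  r[X,X] = 1 (diagonal).
  r[X,Y] = 7.4167 / (2.8723 · 2.63) = 7.4167 / 7.554 = 0.9818
  r[Y,Y] = 1 (diagonal).

R is symmetric with unit diagonal. Assembling:

R = [[1, 0.9818],
 [0.9818, 1]]


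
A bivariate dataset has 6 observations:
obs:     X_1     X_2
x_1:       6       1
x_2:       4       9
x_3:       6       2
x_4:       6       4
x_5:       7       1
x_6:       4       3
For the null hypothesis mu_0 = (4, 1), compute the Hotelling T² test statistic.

Step 1 — sample mean vector:
  mean(X_1) = (6 + 4 + 6 + 6 + 7 + 4) / 6 = 33/6 = 5.5
  mean(X_2) = (1 + 9 + 2 + 4 + 1 + 3) / 6 = 20/6 = 3.3333
  x̄ = (5.5, 3.3333),  deviation x̄ - mu_0 = (5.5, 3.3333) - (4, 1) = (1.5, 2.3333).

Step 2 — sample covariance matrix, S[i,j] = (1/(n-1)) · Σ_k (x_{k,i} - mean_i) · (x_{k,j} - mean_j), divisor n-1 = 5:
  S[X_1,X_1] = ((0.5)·(0.5) + (-1.5)·(-1.5) + (0.5)·(0.5) + (0.5)·(0.5) + (1.5)·(1.5) + (-1.5)·(-1.5)) / 5 = 7.5/5 = 1.5
  S[X_1,X_2] = ((0.5)·(-2.3333) + (-1.5)·(5.6667) + (0.5)·(-1.3333) + (0.5)·(0.6667) + (1.5)·(-2.3333) + (-1.5)·(-0.3333)) / 5 = -13/5 = -2.6
  S[X_2,X_2] = ((-2.3333)·(-2.3333) + (5.6667)·(5.6667) + (-1.3333)·(-1.3333) + (0.6667)·(0.6667) + (-2.3333)·(-2.3333) + (-0.3333)·(-0.3333)) / 5 = 45.3333/5 = 9.0667
  S = [[1.5, -2.6],
 [-2.6, 9.0667]].

Step 3 — invert S. det(S) = 1.5·9.0667 - (-2.6)² = 6.84.
  S^{-1} = (1/det) · [[d, -b], [-b, a]] = [[1.3255, 0.3801],
 [0.3801, 0.2193]].

Step 4 — quadratic form (x̄ - mu_0)^T · S^{-1} · (x̄ - mu_0):
  S^{-1} · (x̄ - mu_0) = (2.8752, 1.0819),
  (x̄ - mu_0)^T · [...] = (1.5)·(2.8752) + (2.3333)·(1.0819) = 6.8372.

Step 5 — scale by n: T² = 6 · 6.8372 = 41.0234.

T² ≈ 41.0234


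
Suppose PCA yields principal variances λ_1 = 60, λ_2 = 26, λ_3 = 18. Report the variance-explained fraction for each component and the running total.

Step 1 — total variance = trace(Sigma) = Σ λ_i = 60 + 26 + 18 = 104.

Step 2 — fraction explained by component i = λ_i / Σ λ:
  PC1: 60/104 = 0.5769
  PC2: 26/104 = 0.25
  PC3: 18/104 = 0.1731

Step 3 — cumulative fraction after k components = (λ_1 + ... + λ_k) / Σ λ:
  k = 1: 60/104 = 0.5769
  k = 2: (60 + 26)/104 = 86/104 = 0.8269
  k = 3: (60 + 26 + 18)/104 = 104/104 = 1

Summary (fraction, with percent):

explained: PC1 0.5769 (57.69%), PC2 0.25 (25%), PC3 0.1731 (17.31%);  cumulative: 0.5769, 0.8269, 1


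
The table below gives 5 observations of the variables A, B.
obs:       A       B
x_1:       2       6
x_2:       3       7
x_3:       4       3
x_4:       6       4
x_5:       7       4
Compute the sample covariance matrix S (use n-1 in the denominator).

Step 1 — column means:
  mean(A) = (2 + 3 + 4 + 6 + 7) / 5 = 22/5 = 4.4
  mean(B) = (6 + 7 + 3 + 4 + 4) / 5 = 24/5 = 4.8

Step 2 — sample covariance S[i,j] = (1/(n-1)) · Σ_k (x_{k,i} - mean_i) · (x_{k,j} - mean_j), with n-1 = 4.
  S[A,A] = ((-2.4)·(-2.4) + (-1.4)·(-1.4) + (-0.4)·(-0.4) + (1.6)·(1.6) + (2.6)·(2.6)) / 4 = 17.2/4 = 4.3
  S[A,B] = ((-2.4)·(1.2) + (-1.4)·(2.2) + (-0.4)·(-1.8) + (1.6)·(-0.8) + (2.6)·(-0.8)) / 4 = -8.6/4 = -2.15
  S[B,B] = ((1.2)·(1.2) + (2.2)·(2.2) + (-1.8)·(-1.8) + (-0.8)·(-0.8) + (-0.8)·(-0.8)) / 4 = 10.8/4 = 2.7

S is symmetric (S[j,i] = S[i,j]). Assembling:

S = [[4.3, -2.15],
 [-2.15, 2.7]]


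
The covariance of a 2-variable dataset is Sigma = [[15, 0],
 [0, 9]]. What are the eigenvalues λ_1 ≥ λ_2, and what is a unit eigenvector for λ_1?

Step 1 — characteristic polynomial of 2×2 Sigma:
  det(Sigma - λI) = λ² - trace · λ + det = 0.
  trace = 15 + 9 = 24, det = 15·9 - (0)² = 135.
Step 2 — discriminant:
  Δ = trace² - 4·det = 576 - 540 = 36.
Step 3 — eigenvalues:
  λ = (trace ± √Δ)/2 = (24 ± 6)/2,
  λ_1 = 15,  λ_2 = 9.

Step 4 — unit eigenvector for λ_1: Sigma is diagonal, so its eigenvectors are the coordinate axes. λ_1 = 15 is the diagonal entry on the first coordinate axis, hence
  v_1 = (1, 0) (||v_1|| = 1).

λ_1 = 15,  λ_2 = 9;  v_1 ≈ (1, 0)
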